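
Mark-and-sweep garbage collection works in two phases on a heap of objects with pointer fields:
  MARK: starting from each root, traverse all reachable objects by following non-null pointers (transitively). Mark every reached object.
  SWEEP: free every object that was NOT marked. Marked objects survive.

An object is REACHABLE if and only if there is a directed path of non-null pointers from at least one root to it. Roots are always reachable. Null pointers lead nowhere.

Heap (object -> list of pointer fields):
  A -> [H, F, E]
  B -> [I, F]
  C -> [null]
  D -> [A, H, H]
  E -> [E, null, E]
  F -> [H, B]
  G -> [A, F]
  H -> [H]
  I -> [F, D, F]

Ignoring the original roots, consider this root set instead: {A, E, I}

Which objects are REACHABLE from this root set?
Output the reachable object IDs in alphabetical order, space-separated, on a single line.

Roots: A E I
Mark A: refs=H F E, marked=A
Mark E: refs=E null E, marked=A E
Mark I: refs=F D F, marked=A E I
Mark H: refs=H, marked=A E H I
Mark F: refs=H B, marked=A E F H I
Mark D: refs=A H H, marked=A D E F H I
Mark B: refs=I F, marked=A B D E F H I
Unmarked (collected): C G

Answer: A B D E F H I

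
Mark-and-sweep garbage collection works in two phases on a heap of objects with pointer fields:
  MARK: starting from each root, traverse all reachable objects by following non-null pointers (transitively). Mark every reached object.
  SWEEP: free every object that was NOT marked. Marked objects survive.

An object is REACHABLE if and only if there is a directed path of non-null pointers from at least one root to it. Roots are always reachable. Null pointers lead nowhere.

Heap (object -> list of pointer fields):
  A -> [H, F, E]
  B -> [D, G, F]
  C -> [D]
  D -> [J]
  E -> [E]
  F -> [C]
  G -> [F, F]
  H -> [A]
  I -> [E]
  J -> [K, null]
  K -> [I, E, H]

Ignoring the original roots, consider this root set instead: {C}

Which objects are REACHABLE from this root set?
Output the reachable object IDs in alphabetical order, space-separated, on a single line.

Answer: A C D E F H I J K

Derivation:
Roots: C
Mark C: refs=D, marked=C
Mark D: refs=J, marked=C D
Mark J: refs=K null, marked=C D J
Mark K: refs=I E H, marked=C D J K
Mark I: refs=E, marked=C D I J K
Mark E: refs=E, marked=C D E I J K
Mark H: refs=A, marked=C D E H I J K
Mark A: refs=H F E, marked=A C D E H I J K
Mark F: refs=C, marked=A C D E F H I J K
Unmarked (collected): B G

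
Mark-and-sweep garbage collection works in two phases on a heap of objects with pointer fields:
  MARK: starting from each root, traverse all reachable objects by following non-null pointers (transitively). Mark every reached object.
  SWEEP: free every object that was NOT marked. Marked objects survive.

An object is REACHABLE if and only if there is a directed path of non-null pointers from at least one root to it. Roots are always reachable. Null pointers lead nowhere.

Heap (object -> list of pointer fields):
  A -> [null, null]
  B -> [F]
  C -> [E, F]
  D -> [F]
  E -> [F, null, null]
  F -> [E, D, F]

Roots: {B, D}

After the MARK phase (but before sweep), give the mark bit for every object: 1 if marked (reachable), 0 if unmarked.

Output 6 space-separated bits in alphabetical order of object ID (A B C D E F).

Answer: 0 1 0 1 1 1

Derivation:
Roots: B D
Mark B: refs=F, marked=B
Mark D: refs=F, marked=B D
Mark F: refs=E D F, marked=B D F
Mark E: refs=F null null, marked=B D E F
Unmarked (collected): A C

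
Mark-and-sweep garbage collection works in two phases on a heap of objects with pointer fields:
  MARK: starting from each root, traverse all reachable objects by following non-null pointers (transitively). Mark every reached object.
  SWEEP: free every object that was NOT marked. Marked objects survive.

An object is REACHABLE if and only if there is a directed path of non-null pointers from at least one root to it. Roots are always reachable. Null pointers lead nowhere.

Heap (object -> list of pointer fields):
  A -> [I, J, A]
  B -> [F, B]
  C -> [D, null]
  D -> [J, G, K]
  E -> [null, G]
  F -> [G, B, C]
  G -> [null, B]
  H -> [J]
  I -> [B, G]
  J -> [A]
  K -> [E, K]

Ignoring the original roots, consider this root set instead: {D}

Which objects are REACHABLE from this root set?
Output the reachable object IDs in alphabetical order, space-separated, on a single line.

Answer: A B C D E F G I J K

Derivation:
Roots: D
Mark D: refs=J G K, marked=D
Mark J: refs=A, marked=D J
Mark G: refs=null B, marked=D G J
Mark K: refs=E K, marked=D G J K
Mark A: refs=I J A, marked=A D G J K
Mark B: refs=F B, marked=A B D G J K
Mark E: refs=null G, marked=A B D E G J K
Mark I: refs=B G, marked=A B D E G I J K
Mark F: refs=G B C, marked=A B D E F G I J K
Mark C: refs=D null, marked=A B C D E F G I J K
Unmarked (collected): H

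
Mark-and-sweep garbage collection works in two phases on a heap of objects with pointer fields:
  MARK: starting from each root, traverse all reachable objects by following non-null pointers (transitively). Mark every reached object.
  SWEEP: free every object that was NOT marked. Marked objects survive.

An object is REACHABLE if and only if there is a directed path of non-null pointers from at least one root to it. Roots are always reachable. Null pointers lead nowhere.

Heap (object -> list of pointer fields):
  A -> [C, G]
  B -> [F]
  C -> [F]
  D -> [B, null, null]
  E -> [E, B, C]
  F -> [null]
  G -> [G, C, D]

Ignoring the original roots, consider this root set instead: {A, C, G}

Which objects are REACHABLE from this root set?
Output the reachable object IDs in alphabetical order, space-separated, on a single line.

Roots: A C G
Mark A: refs=C G, marked=A
Mark C: refs=F, marked=A C
Mark G: refs=G C D, marked=A C G
Mark F: refs=null, marked=A C F G
Mark D: refs=B null null, marked=A C D F G
Mark B: refs=F, marked=A B C D F G
Unmarked (collected): E

Answer: A B C D F G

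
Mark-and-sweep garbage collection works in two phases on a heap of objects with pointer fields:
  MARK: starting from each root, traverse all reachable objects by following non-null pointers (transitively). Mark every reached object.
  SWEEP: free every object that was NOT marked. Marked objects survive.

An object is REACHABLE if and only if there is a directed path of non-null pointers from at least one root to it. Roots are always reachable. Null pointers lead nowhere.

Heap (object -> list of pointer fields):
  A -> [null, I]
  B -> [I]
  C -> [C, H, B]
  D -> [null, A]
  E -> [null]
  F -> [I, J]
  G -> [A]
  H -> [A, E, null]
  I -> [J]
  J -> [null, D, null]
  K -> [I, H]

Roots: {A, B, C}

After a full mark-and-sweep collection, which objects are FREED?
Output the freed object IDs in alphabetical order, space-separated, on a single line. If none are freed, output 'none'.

Roots: A B C
Mark A: refs=null I, marked=A
Mark B: refs=I, marked=A B
Mark C: refs=C H B, marked=A B C
Mark I: refs=J, marked=A B C I
Mark H: refs=A E null, marked=A B C H I
Mark J: refs=null D null, marked=A B C H I J
Mark E: refs=null, marked=A B C E H I J
Mark D: refs=null A, marked=A B C D E H I J
Unmarked (collected): F G K

Answer: F G K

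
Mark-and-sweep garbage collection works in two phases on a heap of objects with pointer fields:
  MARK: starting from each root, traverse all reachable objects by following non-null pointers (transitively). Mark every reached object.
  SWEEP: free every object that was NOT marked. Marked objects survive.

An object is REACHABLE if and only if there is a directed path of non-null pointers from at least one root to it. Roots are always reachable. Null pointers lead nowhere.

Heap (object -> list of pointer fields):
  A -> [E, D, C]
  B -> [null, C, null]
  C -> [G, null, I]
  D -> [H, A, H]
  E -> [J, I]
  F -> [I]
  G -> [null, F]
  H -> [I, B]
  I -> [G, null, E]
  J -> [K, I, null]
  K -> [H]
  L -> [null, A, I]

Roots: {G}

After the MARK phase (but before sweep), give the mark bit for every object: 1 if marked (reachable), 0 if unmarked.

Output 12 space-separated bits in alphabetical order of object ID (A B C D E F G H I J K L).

Answer: 0 1 1 0 1 1 1 1 1 1 1 0

Derivation:
Roots: G
Mark G: refs=null F, marked=G
Mark F: refs=I, marked=F G
Mark I: refs=G null E, marked=F G I
Mark E: refs=J I, marked=E F G I
Mark J: refs=K I null, marked=E F G I J
Mark K: refs=H, marked=E F G I J K
Mark H: refs=I B, marked=E F G H I J K
Mark B: refs=null C null, marked=B E F G H I J K
Mark C: refs=G null I, marked=B C E F G H I J K
Unmarked (collected): A D L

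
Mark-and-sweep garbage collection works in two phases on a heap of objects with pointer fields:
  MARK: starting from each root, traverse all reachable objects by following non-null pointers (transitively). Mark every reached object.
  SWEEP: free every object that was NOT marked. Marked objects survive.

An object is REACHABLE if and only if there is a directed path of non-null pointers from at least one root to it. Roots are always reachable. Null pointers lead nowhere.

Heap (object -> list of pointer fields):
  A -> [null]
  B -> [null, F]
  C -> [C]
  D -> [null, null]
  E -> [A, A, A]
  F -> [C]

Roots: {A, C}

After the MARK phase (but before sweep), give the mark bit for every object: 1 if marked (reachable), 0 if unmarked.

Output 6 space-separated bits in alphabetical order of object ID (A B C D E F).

Roots: A C
Mark A: refs=null, marked=A
Mark C: refs=C, marked=A C
Unmarked (collected): B D E F

Answer: 1 0 1 0 0 0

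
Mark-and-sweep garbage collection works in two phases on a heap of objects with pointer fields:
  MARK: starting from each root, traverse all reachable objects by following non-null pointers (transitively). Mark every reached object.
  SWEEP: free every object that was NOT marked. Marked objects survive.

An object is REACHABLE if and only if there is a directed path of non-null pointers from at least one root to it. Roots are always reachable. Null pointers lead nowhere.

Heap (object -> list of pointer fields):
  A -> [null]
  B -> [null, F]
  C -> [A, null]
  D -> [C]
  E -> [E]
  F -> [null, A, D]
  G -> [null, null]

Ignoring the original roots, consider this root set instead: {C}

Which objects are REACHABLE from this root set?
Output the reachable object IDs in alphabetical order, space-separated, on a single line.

Answer: A C

Derivation:
Roots: C
Mark C: refs=A null, marked=C
Mark A: refs=null, marked=A C
Unmarked (collected): B D E F G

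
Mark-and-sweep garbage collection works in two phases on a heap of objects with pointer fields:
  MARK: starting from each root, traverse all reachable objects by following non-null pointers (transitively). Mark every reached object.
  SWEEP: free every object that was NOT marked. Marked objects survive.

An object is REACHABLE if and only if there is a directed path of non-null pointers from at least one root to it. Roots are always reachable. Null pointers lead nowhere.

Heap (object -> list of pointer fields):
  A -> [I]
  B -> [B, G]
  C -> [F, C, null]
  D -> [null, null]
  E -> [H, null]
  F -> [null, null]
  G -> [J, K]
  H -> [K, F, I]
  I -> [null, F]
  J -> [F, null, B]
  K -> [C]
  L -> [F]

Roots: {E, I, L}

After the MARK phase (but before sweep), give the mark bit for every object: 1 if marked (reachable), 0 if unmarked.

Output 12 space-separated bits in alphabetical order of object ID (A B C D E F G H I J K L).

Roots: E I L
Mark E: refs=H null, marked=E
Mark I: refs=null F, marked=E I
Mark L: refs=F, marked=E I L
Mark H: refs=K F I, marked=E H I L
Mark F: refs=null null, marked=E F H I L
Mark K: refs=C, marked=E F H I K L
Mark C: refs=F C null, marked=C E F H I K L
Unmarked (collected): A B D G J

Answer: 0 0 1 0 1 1 0 1 1 0 1 1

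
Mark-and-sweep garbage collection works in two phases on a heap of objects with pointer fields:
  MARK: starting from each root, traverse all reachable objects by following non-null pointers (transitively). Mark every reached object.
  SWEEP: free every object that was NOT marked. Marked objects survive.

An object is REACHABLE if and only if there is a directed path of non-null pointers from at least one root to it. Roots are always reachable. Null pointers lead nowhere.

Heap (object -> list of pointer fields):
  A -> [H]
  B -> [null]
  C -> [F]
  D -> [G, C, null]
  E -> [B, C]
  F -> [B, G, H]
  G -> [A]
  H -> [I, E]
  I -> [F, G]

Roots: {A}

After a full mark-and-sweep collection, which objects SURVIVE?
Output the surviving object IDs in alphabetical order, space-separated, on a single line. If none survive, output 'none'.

Roots: A
Mark A: refs=H, marked=A
Mark H: refs=I E, marked=A H
Mark I: refs=F G, marked=A H I
Mark E: refs=B C, marked=A E H I
Mark F: refs=B G H, marked=A E F H I
Mark G: refs=A, marked=A E F G H I
Mark B: refs=null, marked=A B E F G H I
Mark C: refs=F, marked=A B C E F G H I
Unmarked (collected): D

Answer: A B C E F G H I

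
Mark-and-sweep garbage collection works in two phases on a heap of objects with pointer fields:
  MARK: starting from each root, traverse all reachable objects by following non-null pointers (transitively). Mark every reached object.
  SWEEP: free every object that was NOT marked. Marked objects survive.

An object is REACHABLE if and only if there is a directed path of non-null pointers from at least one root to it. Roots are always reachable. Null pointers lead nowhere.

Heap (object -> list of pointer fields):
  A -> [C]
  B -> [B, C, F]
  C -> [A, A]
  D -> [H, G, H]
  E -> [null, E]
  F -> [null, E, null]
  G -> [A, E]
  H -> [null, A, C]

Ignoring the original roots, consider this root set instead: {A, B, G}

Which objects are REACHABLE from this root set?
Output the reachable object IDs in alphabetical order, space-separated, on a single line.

Answer: A B C E F G

Derivation:
Roots: A B G
Mark A: refs=C, marked=A
Mark B: refs=B C F, marked=A B
Mark G: refs=A E, marked=A B G
Mark C: refs=A A, marked=A B C G
Mark F: refs=null E null, marked=A B C F G
Mark E: refs=null E, marked=A B C E F G
Unmarked (collected): D H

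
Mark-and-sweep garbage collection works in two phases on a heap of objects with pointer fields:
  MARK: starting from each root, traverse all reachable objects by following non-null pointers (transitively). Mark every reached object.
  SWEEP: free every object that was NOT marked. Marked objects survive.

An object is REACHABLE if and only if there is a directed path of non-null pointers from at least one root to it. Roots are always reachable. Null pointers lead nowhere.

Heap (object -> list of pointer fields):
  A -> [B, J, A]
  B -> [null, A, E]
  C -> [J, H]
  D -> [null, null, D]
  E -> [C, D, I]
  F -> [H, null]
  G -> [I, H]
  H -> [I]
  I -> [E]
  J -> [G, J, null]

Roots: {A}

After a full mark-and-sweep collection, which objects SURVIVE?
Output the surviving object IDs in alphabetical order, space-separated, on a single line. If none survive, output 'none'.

Answer: A B C D E G H I J

Derivation:
Roots: A
Mark A: refs=B J A, marked=A
Mark B: refs=null A E, marked=A B
Mark J: refs=G J null, marked=A B J
Mark E: refs=C D I, marked=A B E J
Mark G: refs=I H, marked=A B E G J
Mark C: refs=J H, marked=A B C E G J
Mark D: refs=null null D, marked=A B C D E G J
Mark I: refs=E, marked=A B C D E G I J
Mark H: refs=I, marked=A B C D E G H I J
Unmarked (collected): F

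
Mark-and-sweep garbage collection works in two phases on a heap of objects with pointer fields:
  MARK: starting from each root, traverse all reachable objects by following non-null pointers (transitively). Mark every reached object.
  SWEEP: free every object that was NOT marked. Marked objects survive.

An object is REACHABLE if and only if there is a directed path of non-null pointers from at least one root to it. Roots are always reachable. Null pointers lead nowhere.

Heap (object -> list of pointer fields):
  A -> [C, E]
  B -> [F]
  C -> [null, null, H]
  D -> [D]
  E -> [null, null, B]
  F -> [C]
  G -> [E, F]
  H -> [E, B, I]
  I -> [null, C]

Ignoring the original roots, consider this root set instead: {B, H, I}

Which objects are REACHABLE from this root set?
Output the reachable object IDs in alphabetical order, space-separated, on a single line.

Roots: B H I
Mark B: refs=F, marked=B
Mark H: refs=E B I, marked=B H
Mark I: refs=null C, marked=B H I
Mark F: refs=C, marked=B F H I
Mark E: refs=null null B, marked=B E F H I
Mark C: refs=null null H, marked=B C E F H I
Unmarked (collected): A D G

Answer: B C E F H I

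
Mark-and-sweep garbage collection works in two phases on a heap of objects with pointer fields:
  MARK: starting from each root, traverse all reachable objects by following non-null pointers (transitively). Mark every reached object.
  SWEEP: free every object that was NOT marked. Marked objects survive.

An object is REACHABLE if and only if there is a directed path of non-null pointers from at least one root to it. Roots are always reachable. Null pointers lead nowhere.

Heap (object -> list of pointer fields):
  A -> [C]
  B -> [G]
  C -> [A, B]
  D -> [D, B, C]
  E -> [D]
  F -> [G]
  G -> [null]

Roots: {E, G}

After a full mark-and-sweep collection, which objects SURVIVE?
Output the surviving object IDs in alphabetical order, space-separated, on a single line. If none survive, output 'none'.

Answer: A B C D E G

Derivation:
Roots: E G
Mark E: refs=D, marked=E
Mark G: refs=null, marked=E G
Mark D: refs=D B C, marked=D E G
Mark B: refs=G, marked=B D E G
Mark C: refs=A B, marked=B C D E G
Mark A: refs=C, marked=A B C D E G
Unmarked (collected): F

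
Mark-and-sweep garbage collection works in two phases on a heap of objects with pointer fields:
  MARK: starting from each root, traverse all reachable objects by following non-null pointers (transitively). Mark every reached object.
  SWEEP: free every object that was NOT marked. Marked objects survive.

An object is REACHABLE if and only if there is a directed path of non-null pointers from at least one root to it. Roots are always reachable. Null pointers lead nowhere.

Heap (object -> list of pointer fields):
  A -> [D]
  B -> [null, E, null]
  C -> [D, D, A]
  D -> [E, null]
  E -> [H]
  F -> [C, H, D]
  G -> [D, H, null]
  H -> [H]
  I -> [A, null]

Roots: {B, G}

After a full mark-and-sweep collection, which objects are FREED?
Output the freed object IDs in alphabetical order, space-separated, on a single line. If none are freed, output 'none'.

Roots: B G
Mark B: refs=null E null, marked=B
Mark G: refs=D H null, marked=B G
Mark E: refs=H, marked=B E G
Mark D: refs=E null, marked=B D E G
Mark H: refs=H, marked=B D E G H
Unmarked (collected): A C F I

Answer: A C F I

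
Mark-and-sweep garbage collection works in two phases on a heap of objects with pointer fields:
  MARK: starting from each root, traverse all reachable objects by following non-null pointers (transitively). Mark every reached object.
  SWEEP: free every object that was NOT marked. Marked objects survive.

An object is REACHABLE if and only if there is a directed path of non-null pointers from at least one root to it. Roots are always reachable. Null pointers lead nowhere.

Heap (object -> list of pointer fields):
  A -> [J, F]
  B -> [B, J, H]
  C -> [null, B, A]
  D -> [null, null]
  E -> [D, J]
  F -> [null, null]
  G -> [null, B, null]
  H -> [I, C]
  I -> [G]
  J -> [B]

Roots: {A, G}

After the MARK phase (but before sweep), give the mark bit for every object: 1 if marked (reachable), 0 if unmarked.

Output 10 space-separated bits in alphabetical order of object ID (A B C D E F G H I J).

Roots: A G
Mark A: refs=J F, marked=A
Mark G: refs=null B null, marked=A G
Mark J: refs=B, marked=A G J
Mark F: refs=null null, marked=A F G J
Mark B: refs=B J H, marked=A B F G J
Mark H: refs=I C, marked=A B F G H J
Mark I: refs=G, marked=A B F G H I J
Mark C: refs=null B A, marked=A B C F G H I J
Unmarked (collected): D E

Answer: 1 1 1 0 0 1 1 1 1 1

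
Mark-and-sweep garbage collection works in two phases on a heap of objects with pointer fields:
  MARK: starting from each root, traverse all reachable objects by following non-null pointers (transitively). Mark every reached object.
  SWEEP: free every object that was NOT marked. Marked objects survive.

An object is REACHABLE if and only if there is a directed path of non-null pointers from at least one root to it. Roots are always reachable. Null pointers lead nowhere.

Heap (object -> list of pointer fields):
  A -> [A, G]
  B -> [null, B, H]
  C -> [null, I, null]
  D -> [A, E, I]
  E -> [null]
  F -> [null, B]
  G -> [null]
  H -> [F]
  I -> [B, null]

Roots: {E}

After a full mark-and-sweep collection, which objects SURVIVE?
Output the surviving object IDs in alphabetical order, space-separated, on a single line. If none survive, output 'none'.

Answer: E

Derivation:
Roots: E
Mark E: refs=null, marked=E
Unmarked (collected): A B C D F G H I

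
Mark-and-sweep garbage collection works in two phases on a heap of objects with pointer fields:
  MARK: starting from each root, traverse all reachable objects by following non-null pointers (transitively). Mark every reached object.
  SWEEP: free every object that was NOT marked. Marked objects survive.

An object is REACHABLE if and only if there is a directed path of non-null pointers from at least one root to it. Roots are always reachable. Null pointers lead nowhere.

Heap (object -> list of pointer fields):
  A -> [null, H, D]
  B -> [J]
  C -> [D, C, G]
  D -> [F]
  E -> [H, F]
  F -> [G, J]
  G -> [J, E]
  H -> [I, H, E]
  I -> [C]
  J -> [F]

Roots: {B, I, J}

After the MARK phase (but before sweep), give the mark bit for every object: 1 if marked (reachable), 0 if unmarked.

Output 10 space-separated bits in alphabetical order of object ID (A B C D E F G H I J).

Roots: B I J
Mark B: refs=J, marked=B
Mark I: refs=C, marked=B I
Mark J: refs=F, marked=B I J
Mark C: refs=D C G, marked=B C I J
Mark F: refs=G J, marked=B C F I J
Mark D: refs=F, marked=B C D F I J
Mark G: refs=J E, marked=B C D F G I J
Mark E: refs=H F, marked=B C D E F G I J
Mark H: refs=I H E, marked=B C D E F G H I J
Unmarked (collected): A

Answer: 0 1 1 1 1 1 1 1 1 1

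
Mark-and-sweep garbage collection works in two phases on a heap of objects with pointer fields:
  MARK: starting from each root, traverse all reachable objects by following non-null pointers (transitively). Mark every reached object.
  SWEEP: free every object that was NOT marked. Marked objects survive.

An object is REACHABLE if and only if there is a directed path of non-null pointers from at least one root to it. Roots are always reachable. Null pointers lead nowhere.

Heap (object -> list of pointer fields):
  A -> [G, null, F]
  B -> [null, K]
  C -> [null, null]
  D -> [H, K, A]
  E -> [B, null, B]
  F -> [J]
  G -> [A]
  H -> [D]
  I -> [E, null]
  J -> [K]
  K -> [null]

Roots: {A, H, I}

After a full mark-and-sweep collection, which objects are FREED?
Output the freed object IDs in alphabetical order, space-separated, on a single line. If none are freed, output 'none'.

Roots: A H I
Mark A: refs=G null F, marked=A
Mark H: refs=D, marked=A H
Mark I: refs=E null, marked=A H I
Mark G: refs=A, marked=A G H I
Mark F: refs=J, marked=A F G H I
Mark D: refs=H K A, marked=A D F G H I
Mark E: refs=B null B, marked=A D E F G H I
Mark J: refs=K, marked=A D E F G H I J
Mark K: refs=null, marked=A D E F G H I J K
Mark B: refs=null K, marked=A B D E F G H I J K
Unmarked (collected): C

Answer: C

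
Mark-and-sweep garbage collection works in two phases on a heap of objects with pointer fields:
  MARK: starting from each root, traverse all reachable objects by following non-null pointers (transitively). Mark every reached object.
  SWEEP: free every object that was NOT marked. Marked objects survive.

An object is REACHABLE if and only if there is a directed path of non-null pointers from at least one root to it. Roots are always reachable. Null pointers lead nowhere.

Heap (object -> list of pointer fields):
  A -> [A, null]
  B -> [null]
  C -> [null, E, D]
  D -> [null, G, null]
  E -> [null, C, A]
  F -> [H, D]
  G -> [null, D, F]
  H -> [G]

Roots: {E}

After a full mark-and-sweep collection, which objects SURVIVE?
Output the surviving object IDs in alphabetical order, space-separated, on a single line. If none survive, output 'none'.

Roots: E
Mark E: refs=null C A, marked=E
Mark C: refs=null E D, marked=C E
Mark A: refs=A null, marked=A C E
Mark D: refs=null G null, marked=A C D E
Mark G: refs=null D F, marked=A C D E G
Mark F: refs=H D, marked=A C D E F G
Mark H: refs=G, marked=A C D E F G H
Unmarked (collected): B

Answer: A C D E F G H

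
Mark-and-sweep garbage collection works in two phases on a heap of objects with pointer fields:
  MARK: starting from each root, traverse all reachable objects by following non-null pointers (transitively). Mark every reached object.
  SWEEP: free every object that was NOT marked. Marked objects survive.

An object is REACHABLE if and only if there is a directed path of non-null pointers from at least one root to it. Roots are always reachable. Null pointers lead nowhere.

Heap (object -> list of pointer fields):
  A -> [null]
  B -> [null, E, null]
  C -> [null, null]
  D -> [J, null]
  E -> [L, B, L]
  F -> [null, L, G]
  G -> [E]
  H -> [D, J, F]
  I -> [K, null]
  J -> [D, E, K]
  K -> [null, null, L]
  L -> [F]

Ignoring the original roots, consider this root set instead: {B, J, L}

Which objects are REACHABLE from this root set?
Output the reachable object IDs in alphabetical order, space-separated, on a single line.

Answer: B D E F G J K L

Derivation:
Roots: B J L
Mark B: refs=null E null, marked=B
Mark J: refs=D E K, marked=B J
Mark L: refs=F, marked=B J L
Mark E: refs=L B L, marked=B E J L
Mark D: refs=J null, marked=B D E J L
Mark K: refs=null null L, marked=B D E J K L
Mark F: refs=null L G, marked=B D E F J K L
Mark G: refs=E, marked=B D E F G J K L
Unmarked (collected): A C H I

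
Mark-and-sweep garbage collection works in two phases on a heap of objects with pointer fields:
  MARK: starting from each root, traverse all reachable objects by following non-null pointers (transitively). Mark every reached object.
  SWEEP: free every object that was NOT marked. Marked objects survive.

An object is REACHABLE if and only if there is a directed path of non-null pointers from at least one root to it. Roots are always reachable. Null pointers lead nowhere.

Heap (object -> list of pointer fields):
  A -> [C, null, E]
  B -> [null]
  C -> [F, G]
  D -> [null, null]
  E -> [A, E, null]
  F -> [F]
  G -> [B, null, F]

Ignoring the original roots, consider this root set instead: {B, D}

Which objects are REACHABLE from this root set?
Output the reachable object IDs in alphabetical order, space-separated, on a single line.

Roots: B D
Mark B: refs=null, marked=B
Mark D: refs=null null, marked=B D
Unmarked (collected): A C E F G

Answer: B D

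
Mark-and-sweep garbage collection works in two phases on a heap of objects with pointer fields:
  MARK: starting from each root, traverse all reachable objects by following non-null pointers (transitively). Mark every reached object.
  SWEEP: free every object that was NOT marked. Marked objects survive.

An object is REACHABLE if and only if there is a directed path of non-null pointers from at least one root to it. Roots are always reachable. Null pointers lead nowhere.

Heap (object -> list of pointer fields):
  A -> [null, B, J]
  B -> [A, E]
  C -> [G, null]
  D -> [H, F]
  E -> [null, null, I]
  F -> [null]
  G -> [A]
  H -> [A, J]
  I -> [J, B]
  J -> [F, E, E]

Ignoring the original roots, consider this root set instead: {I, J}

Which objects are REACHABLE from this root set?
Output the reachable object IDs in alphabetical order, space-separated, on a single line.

Answer: A B E F I J

Derivation:
Roots: I J
Mark I: refs=J B, marked=I
Mark J: refs=F E E, marked=I J
Mark B: refs=A E, marked=B I J
Mark F: refs=null, marked=B F I J
Mark E: refs=null null I, marked=B E F I J
Mark A: refs=null B J, marked=A B E F I J
Unmarked (collected): C D G H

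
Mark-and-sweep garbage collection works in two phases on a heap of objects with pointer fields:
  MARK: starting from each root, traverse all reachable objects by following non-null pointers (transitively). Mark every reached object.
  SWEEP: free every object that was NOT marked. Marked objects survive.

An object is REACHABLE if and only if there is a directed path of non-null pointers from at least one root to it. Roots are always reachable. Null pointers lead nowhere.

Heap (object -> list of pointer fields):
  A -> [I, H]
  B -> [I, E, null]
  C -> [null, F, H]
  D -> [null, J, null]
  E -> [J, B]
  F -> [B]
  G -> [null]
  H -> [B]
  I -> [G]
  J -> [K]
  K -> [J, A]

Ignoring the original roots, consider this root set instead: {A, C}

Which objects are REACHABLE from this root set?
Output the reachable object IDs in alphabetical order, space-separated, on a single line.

Roots: A C
Mark A: refs=I H, marked=A
Mark C: refs=null F H, marked=A C
Mark I: refs=G, marked=A C I
Mark H: refs=B, marked=A C H I
Mark F: refs=B, marked=A C F H I
Mark G: refs=null, marked=A C F G H I
Mark B: refs=I E null, marked=A B C F G H I
Mark E: refs=J B, marked=A B C E F G H I
Mark J: refs=K, marked=A B C E F G H I J
Mark K: refs=J A, marked=A B C E F G H I J K
Unmarked (collected): D

Answer: A B C E F G H I J K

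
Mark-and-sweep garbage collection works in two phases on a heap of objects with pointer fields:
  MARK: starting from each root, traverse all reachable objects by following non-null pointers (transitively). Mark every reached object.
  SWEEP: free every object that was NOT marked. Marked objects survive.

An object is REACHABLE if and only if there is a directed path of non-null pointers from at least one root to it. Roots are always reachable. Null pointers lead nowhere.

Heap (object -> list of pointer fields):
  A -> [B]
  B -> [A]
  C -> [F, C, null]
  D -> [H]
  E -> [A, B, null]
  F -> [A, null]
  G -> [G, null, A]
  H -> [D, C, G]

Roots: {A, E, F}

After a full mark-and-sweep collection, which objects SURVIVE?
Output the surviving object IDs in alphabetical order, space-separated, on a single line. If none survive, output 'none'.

Roots: A E F
Mark A: refs=B, marked=A
Mark E: refs=A B null, marked=A E
Mark F: refs=A null, marked=A E F
Mark B: refs=A, marked=A B E F
Unmarked (collected): C D G H

Answer: A B E F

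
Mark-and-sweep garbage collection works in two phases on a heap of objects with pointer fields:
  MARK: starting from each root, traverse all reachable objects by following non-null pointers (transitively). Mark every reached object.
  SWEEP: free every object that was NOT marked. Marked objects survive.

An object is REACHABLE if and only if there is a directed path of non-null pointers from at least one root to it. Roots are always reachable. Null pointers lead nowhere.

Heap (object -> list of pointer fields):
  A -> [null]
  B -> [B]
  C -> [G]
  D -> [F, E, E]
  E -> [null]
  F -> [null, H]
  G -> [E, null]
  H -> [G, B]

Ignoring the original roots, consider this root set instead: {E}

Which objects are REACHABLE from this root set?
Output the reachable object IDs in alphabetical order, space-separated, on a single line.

Roots: E
Mark E: refs=null, marked=E
Unmarked (collected): A B C D F G H

Answer: E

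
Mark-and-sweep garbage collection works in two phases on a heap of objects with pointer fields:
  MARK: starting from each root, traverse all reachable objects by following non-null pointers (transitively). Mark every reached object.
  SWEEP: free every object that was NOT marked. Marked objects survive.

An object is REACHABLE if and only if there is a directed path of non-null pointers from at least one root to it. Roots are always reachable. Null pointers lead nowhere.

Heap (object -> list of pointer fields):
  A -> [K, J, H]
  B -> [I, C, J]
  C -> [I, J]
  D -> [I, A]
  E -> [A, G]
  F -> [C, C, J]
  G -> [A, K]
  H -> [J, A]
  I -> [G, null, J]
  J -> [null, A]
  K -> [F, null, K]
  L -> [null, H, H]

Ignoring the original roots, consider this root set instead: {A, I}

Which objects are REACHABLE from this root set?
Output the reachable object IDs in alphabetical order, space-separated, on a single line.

Answer: A C F G H I J K

Derivation:
Roots: A I
Mark A: refs=K J H, marked=A
Mark I: refs=G null J, marked=A I
Mark K: refs=F null K, marked=A I K
Mark J: refs=null A, marked=A I J K
Mark H: refs=J A, marked=A H I J K
Mark G: refs=A K, marked=A G H I J K
Mark F: refs=C C J, marked=A F G H I J K
Mark C: refs=I J, marked=A C F G H I J K
Unmarked (collected): B D E L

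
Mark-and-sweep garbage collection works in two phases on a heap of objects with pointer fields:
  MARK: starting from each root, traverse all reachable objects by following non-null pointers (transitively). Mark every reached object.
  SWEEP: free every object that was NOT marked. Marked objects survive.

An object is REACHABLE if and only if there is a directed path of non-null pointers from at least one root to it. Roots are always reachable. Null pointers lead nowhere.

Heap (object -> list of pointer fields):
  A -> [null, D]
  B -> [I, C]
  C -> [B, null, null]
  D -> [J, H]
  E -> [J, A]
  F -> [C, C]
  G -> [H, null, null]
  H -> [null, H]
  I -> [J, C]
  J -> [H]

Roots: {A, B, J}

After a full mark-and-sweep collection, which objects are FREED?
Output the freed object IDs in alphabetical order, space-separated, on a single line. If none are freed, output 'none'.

Answer: E F G

Derivation:
Roots: A B J
Mark A: refs=null D, marked=A
Mark B: refs=I C, marked=A B
Mark J: refs=H, marked=A B J
Mark D: refs=J H, marked=A B D J
Mark I: refs=J C, marked=A B D I J
Mark C: refs=B null null, marked=A B C D I J
Mark H: refs=null H, marked=A B C D H I J
Unmarked (collected): E F G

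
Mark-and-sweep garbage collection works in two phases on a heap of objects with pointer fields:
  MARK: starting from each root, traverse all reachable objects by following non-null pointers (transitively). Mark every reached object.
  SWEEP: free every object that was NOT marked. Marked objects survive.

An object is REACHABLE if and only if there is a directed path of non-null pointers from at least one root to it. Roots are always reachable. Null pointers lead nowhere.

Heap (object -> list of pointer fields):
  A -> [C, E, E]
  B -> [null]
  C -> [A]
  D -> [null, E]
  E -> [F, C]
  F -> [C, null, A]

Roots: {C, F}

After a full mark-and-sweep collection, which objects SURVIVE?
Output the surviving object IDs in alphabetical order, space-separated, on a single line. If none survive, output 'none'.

Answer: A C E F

Derivation:
Roots: C F
Mark C: refs=A, marked=C
Mark F: refs=C null A, marked=C F
Mark A: refs=C E E, marked=A C F
Mark E: refs=F C, marked=A C E F
Unmarked (collected): B D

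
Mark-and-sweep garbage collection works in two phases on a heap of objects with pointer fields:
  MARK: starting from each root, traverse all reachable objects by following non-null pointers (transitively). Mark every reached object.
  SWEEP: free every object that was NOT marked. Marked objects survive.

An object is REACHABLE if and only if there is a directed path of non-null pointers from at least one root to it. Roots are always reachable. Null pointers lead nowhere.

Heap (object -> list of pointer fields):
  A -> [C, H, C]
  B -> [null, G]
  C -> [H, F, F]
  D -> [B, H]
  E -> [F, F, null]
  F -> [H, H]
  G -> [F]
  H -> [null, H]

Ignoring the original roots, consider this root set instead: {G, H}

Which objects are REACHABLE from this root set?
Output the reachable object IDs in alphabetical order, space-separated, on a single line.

Answer: F G H

Derivation:
Roots: G H
Mark G: refs=F, marked=G
Mark H: refs=null H, marked=G H
Mark F: refs=H H, marked=F G H
Unmarked (collected): A B C D E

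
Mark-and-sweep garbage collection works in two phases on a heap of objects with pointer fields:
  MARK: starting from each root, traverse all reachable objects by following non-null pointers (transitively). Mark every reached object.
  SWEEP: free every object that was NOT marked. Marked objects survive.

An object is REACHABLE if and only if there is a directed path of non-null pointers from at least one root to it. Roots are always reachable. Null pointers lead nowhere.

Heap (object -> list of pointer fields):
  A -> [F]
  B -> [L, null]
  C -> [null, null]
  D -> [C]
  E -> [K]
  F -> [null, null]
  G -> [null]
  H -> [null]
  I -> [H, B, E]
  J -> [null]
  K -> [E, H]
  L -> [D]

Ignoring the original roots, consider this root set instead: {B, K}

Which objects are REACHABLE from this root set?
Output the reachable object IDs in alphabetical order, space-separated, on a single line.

Roots: B K
Mark B: refs=L null, marked=B
Mark K: refs=E H, marked=B K
Mark L: refs=D, marked=B K L
Mark E: refs=K, marked=B E K L
Mark H: refs=null, marked=B E H K L
Mark D: refs=C, marked=B D E H K L
Mark C: refs=null null, marked=B C D E H K L
Unmarked (collected): A F G I J

Answer: B C D E H K L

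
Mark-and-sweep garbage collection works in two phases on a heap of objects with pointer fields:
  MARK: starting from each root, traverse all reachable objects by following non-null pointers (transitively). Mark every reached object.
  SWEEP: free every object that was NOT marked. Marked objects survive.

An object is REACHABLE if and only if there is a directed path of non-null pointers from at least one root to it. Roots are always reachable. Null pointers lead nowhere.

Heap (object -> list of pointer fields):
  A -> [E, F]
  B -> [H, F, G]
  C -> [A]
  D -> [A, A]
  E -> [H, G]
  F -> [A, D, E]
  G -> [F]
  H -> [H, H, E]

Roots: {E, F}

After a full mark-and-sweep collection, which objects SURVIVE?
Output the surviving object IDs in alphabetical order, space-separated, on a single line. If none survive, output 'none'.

Roots: E F
Mark E: refs=H G, marked=E
Mark F: refs=A D E, marked=E F
Mark H: refs=H H E, marked=E F H
Mark G: refs=F, marked=E F G H
Mark A: refs=E F, marked=A E F G H
Mark D: refs=A A, marked=A D E F G H
Unmarked (collected): B C

Answer: A D E F G H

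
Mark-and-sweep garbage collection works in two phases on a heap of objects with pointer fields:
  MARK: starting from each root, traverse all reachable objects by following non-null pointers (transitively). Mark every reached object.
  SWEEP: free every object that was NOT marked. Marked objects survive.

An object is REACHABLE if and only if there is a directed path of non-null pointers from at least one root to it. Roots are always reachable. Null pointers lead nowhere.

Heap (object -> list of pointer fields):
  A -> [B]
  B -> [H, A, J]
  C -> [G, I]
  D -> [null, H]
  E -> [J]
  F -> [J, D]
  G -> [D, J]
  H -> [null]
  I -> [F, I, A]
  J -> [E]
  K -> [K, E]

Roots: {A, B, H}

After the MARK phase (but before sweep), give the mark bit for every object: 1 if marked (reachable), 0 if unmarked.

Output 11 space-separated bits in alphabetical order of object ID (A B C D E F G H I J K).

Answer: 1 1 0 0 1 0 0 1 0 1 0

Derivation:
Roots: A B H
Mark A: refs=B, marked=A
Mark B: refs=H A J, marked=A B
Mark H: refs=null, marked=A B H
Mark J: refs=E, marked=A B H J
Mark E: refs=J, marked=A B E H J
Unmarked (collected): C D F G I K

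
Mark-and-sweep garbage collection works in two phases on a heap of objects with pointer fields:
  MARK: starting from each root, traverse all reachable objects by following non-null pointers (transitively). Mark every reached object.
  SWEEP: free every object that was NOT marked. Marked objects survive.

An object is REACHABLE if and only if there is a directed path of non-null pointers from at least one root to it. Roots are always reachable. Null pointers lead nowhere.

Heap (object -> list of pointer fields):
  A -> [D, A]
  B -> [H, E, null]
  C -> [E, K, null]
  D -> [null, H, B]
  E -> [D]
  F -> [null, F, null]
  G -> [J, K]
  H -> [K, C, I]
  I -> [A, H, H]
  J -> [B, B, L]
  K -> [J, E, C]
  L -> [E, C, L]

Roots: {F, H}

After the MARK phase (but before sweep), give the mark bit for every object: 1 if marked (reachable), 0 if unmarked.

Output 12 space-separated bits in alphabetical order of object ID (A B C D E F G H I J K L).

Roots: F H
Mark F: refs=null F null, marked=F
Mark H: refs=K C I, marked=F H
Mark K: refs=J E C, marked=F H K
Mark C: refs=E K null, marked=C F H K
Mark I: refs=A H H, marked=C F H I K
Mark J: refs=B B L, marked=C F H I J K
Mark E: refs=D, marked=C E F H I J K
Mark A: refs=D A, marked=A C E F H I J K
Mark B: refs=H E null, marked=A B C E F H I J K
Mark L: refs=E C L, marked=A B C E F H I J K L
Mark D: refs=null H B, marked=A B C D E F H I J K L
Unmarked (collected): G

Answer: 1 1 1 1 1 1 0 1 1 1 1 1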